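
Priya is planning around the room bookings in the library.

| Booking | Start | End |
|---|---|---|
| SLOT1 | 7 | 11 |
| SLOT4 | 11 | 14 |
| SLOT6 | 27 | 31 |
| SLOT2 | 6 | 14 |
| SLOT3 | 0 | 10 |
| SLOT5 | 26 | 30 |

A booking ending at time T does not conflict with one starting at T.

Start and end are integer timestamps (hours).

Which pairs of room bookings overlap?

Two intervals overlap when each starts before the other ends.
Sorted by start: SLOT3, SLOT2, SLOT1, SLOT4, SLOT5, SLOT6.
SLOT2 starts before SLOT3 ends → SLOT3 and SLOT2 overlap.
SLOT1 starts before SLOT3 ends → SLOT3 and SLOT1 overlap.
SLOT4 starts after SLOT3 ends; SLOT3 is clear from here.
SLOT1 starts before SLOT2 ends → SLOT2 and SLOT1 overlap.
SLOT4 starts before SLOT2 ends → SLOT2 and SLOT4 overlap.
SLOT5 starts after SLOT2 ends; SLOT2 is clear from here.
SLOT4 starts exactly when SLOT1 ends (back-to-back, no overlap); SLOT1 is clear from here.
SLOT5 starts after SLOT4 ends; SLOT4 is clear from here.
SLOT6 starts before SLOT5 ends → SLOT5 and SLOT6 overlap.

SLOT1 & SLOT2, SLOT1 & SLOT3, SLOT2 & SLOT3, SLOT2 & SLOT4, SLOT5 & SLOT6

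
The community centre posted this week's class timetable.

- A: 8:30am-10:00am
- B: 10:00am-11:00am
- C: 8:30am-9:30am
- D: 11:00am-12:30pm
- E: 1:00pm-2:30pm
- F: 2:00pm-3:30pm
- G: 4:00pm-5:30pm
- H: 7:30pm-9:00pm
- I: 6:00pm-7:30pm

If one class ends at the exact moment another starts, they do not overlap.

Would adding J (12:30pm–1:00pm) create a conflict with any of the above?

No — it doesn't clash with anything

A: ends 10:00am at or before J starts 12:30pm → clear.
C: ends 9:30am at or before J starts 12:30pm → clear.
B: ends 11:00am at or before J starts 12:30pm → clear.
D: ends 12:30pm at or before J starts 12:30pm → clear.
E: starts 1:00pm at or after J ends 1:00pm → clear.
F: starts 2:00pm at or after J ends 1:00pm → clear.
G: starts 4:00pm at or after J ends 1:00pm → clear.
I: starts 6:00pm at or after J ends 1:00pm → clear.
H: starts 7:30pm at or after J ends 1:00pm → clear.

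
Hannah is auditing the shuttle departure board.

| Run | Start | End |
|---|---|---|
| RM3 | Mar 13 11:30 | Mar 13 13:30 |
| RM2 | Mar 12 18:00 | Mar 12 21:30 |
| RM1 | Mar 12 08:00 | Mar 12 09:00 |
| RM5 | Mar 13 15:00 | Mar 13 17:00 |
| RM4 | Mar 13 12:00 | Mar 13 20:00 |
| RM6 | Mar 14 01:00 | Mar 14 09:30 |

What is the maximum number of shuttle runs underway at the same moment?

2

Sweep the timeline, counting +1 at each start and −1 at each end (ends before starts at a tie):
Mar 12 08:00 start RM1 → 1
Mar 12 09:00 end RM1 → 0
Mar 12 18:00 start RM2 → 1
Mar 12 21:30 end RM2 → 0
Mar 13 11:30 start RM3 → 1
Mar 13 12:00 start RM4 → 2
Mar 13 13:30 end RM3 → 1
Mar 13 15:00 start RM5 → 2
Mar 13 17:00 end RM5 → 1
Mar 13 20:00 end RM4 → 0
Mar 14 01:00 start RM6 → 1
Mar 14 09:30 end RM6 → 0
Peak is 2, at Mar 13 12:00 (RM3, RM4).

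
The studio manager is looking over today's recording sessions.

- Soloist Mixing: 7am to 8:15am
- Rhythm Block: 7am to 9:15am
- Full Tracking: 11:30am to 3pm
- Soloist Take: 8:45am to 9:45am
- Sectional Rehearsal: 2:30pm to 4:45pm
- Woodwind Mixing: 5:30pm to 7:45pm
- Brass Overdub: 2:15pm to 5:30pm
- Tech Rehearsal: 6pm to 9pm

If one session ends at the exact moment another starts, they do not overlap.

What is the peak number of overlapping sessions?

3

Sweep the timeline, counting +1 at each start and −1 at each end (ends before starts at a tie):
7am start Rhythm Block → 1
7am start Soloist Mixing → 2
8:15am end Soloist Mixing → 1
8:45am start Soloist Take → 2
9:15am end Rhythm Block → 1
9:45am end Soloist Take → 0
11:30am start Full Tracking → 1
2:15pm start Brass Overdub → 2
2:30pm start Sectional Rehearsal → 3
3pm end Full Tracking → 2
4:45pm end Sectional Rehearsal → 1
5:30pm end Brass Overdub → 0
5:30pm start Woodwind Mixing → 1
6pm start Tech Rehearsal → 2
7:45pm end Woodwind Mixing → 1
9pm end Tech Rehearsal → 0
Peak is 3, at 2:30pm (Brass Overdub, Full Tracking, Sectional Rehearsal).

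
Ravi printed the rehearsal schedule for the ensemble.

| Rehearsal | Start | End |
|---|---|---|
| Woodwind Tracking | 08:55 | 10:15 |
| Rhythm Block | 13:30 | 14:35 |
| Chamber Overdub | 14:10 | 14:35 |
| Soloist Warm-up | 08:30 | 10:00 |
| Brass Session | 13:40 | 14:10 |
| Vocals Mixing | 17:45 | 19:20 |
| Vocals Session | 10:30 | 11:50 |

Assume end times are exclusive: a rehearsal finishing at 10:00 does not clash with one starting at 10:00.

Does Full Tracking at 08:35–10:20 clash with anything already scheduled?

Soloist Warm-up: starts 08:30 before Full Tracking ends 10:20, and ends 10:00 after Full Tracking starts 08:35 → overlap.
Woodwind Tracking: starts 08:55 before Full Tracking ends 10:20, and ends 10:15 after Full Tracking starts 08:35 → overlap.
Vocals Session: starts 10:30 at or after Full Tracking ends 10:20 → clear.
Rhythm Block: starts 13:30 at or after Full Tracking ends 10:20 → clear.
Brass Session: starts 13:40 at or after Full Tracking ends 10:20 → clear.
Chamber Overdub: starts 14:10 at or after Full Tracking ends 10:20 → clear.
Vocals Mixing: starts 17:45 at or after Full Tracking ends 10:20 → clear.
Full Tracking overlaps Soloist Warm-up, Woodwind Tracking.

Yes — it overlaps Soloist Warm-up, Woodwind Tracking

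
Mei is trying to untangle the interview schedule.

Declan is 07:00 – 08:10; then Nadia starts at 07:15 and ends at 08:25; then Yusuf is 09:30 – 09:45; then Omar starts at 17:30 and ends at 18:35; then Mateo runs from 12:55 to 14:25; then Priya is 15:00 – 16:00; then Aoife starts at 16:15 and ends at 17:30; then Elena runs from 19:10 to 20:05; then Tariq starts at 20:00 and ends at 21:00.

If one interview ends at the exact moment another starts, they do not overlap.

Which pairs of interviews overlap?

Declan & Nadia, Elena & Tariq

Sorted by start: Declan, Nadia, Yusuf, Mateo, Priya, Aoife, Omar, Elena, Tariq.
Nadia starts before Declan ends → Declan and Nadia overlap.
Yusuf starts after Declan ends, so nothing later overlaps Declan either.
Yusuf starts after Nadia ends, so nothing later overlaps Nadia either.
Mateo starts after Yusuf ends, so nothing later overlaps Yusuf either.
Priya starts after Mateo ends, so nothing later overlaps Mateo either.
Aoife starts after Priya ends, so nothing later overlaps Priya either.
Omar starts exactly when Aoife ends (back-to-back, no overlap), so nothing later overlaps Aoife either.
Elena starts after Omar ends, so nothing later overlaps Omar either.
Tariq starts before Elena ends → Elena and Tariq overlap.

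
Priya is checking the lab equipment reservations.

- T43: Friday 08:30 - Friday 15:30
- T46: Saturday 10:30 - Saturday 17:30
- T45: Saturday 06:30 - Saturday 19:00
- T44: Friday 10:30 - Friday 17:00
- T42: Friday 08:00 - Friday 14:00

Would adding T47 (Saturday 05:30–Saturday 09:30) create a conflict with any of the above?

Yes — it overlaps T45

T42: ends Friday 14:00 at or before T47 starts Saturday 05:30 → clear.
T43: ends Friday 15:30 at or before T47 starts Saturday 05:30 → clear.
T44: ends Friday 17:00 at or before T47 starts Saturday 05:30 → clear.
T45: starts Saturday 06:30 before T47 ends Saturday 09:30, and ends Saturday 19:00 after T47 starts Saturday 05:30 → overlap.
T46: starts Saturday 10:30 at or after T47 ends Saturday 09:30 → clear.
T47 overlaps T45.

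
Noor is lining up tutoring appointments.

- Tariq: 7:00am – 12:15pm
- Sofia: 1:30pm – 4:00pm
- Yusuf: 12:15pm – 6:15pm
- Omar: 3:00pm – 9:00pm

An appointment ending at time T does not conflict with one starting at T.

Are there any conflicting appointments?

Check each pair: they overlap iff neither finishes before the other starts.
Sorted by start: Tariq, Yusuf, Sofia, Omar.
Yusuf starts exactly when Tariq ends (back-to-back, no overlap), so nothing later overlaps Tariq either.
Sofia starts before Yusuf ends → Yusuf and Sofia overlap.
That's a conflict, so the schedule is not conflict-free.

Yes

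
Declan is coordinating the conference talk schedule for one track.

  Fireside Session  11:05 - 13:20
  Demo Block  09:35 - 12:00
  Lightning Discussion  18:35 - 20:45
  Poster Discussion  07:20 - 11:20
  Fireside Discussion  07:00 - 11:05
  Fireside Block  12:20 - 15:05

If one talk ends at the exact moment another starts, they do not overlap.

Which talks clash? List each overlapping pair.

Demo Block & Fireside Discussion, Demo Block & Fireside Session, Demo Block & Poster Discussion, Fireside Block & Fireside Session, Fireside Discussion & Poster Discussion, Fireside Session & Poster Discussion

Check each pair: they overlap iff neither finishes before the other starts.
Sorted by start: Fireside Discussion, Poster Discussion, Demo Block, Fireside Session, Fireside Block, Lightning Discussion.
Poster Discussion starts before Fireside Discussion ends → Fireside Discussion and Poster Discussion overlap.
Demo Block starts before Fireside Discussion ends → Fireside Discussion and Demo Block overlap.
Fireside Session starts exactly when Fireside Discussion ends (back-to-back, no overlap); Fireside Discussion is clear from here.
Demo Block starts before Poster Discussion ends → Poster Discussion and Demo Block overlap.
Fireside Session starts before Poster Discussion ends → Poster Discussion and Fireside Session overlap.
Fireside Block starts after Poster Discussion ends; Poster Discussion is clear from here.
Fireside Session starts before Demo Block ends → Demo Block and Fireside Session overlap.
Fireside Block starts after Demo Block ends; Demo Block is clear from here.
Fireside Block starts before Fireside Session ends → Fireside Session and Fireside Block overlap.
Lightning Discussion starts after Fireside Session ends.
Lightning Discussion starts after Fireside Block ends.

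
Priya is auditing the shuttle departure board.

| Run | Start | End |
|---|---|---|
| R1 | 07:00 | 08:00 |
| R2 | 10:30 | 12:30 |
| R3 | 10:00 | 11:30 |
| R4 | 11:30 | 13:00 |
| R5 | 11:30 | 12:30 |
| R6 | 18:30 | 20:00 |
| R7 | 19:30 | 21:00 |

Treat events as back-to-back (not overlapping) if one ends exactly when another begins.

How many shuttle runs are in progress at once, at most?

3

Sweep the timeline, counting +1 at each start and −1 at each end (ends before starts at a tie):
07:00 start R1 → 1
08:00 end R1 → 0
10:00 start R3 → 1
10:30 start R2 → 2
11:30 end R3 → 1
11:30 start R4 → 2
11:30 start R5 → 3
12:30 end R2 → 2
12:30 end R5 → 1
13:00 end R4 → 0
18:30 start R6 → 1
19:30 start R7 → 2
20:00 end R6 → 1
21:00 end R7 → 0
Peak is 3, at 11:30 (R2, R4, R5).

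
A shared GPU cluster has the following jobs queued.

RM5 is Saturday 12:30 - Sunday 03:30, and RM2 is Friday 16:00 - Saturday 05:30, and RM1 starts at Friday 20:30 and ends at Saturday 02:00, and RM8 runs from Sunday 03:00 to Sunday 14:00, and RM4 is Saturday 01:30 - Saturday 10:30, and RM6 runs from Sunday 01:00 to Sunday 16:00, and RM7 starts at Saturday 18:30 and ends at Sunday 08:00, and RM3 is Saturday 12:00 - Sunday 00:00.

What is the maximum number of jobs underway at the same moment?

Sweep the timeline, counting +1 at each start and −1 at each end (ends before starts at a tie):
Friday 16:00 start RM2 → 1
Friday 20:30 start RM1 → 2
Saturday 01:30 start RM4 → 3
Saturday 02:00 end RM1 → 2
Saturday 05:30 end RM2 → 1
Saturday 10:30 end RM4 → 0
Saturday 12:00 start RM3 → 1
Saturday 12:30 start RM5 → 2
Saturday 18:30 start RM7 → 3
Sunday 00:00 end RM3 → 2
Sunday 01:00 start RM6 → 3
Sunday 03:00 start RM8 → 4
Sunday 03:30 end RM5 → 3
Sunday 08:00 end RM7 → 2
Sunday 14:00 end RM8 → 1
Sunday 16:00 end RM6 → 0
Peak is 4, at Sunday 03:00 (RM5, RM6, RM7, RM8).

4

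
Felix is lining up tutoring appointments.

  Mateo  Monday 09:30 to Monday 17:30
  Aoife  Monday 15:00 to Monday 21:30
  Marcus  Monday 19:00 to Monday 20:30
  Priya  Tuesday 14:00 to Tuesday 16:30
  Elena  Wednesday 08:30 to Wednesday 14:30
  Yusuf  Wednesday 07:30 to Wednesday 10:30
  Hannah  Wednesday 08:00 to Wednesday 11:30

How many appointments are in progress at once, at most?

Sweep the timeline, counting +1 at each start and −1 at each end (ends before starts at a tie):
Monday 09:30 start Mateo → 1
Monday 15:00 start Aoife → 2
Monday 17:30 end Mateo → 1
Monday 19:00 start Marcus → 2
Monday 20:30 end Marcus → 1
Monday 21:30 end Aoife → 0
Tuesday 14:00 start Priya → 1
Tuesday 16:30 end Priya → 0
Wednesday 07:30 start Yusuf → 1
Wednesday 08:00 start Hannah → 2
Wednesday 08:30 start Elena → 3
Wednesday 10:30 end Yusuf → 2
Wednesday 11:30 end Hannah → 1
Wednesday 14:30 end Elena → 0
Peak is 3, at Wednesday 08:30 (Elena, Hannah, Yusuf).

3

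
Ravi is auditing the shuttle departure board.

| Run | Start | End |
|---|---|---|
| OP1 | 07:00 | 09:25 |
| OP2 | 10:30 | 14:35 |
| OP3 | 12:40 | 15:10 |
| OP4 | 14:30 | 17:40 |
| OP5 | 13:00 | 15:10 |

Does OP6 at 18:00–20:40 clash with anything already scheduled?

No — it doesn't clash with anything

OP1: ends 09:25 at or before OP6 starts 18:00 → clear.
OP2: ends 14:35 at or before OP6 starts 18:00 → clear.
OP3: ends 15:10 at or before OP6 starts 18:00 → clear.
OP5: ends 15:10 at or before OP6 starts 18:00 → clear.
OP4: ends 17:40 at or before OP6 starts 18:00 → clear.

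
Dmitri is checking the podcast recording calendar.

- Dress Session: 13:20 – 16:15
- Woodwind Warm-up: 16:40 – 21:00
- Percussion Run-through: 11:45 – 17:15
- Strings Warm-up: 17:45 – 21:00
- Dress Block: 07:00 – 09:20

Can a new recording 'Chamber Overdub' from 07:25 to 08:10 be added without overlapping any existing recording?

Dress Block: starts 07:00 before Chamber Overdub ends 08:10, and ends 09:20 after Chamber Overdub starts 07:25 → overlap.
Percussion Run-through: starts 11:45 at or after Chamber Overdub ends 08:10 → clear.
Dress Session: starts 13:20 at or after Chamber Overdub ends 08:10 → clear.
Woodwind Warm-up: starts 16:40 at or after Chamber Overdub ends 08:10 → clear.
Strings Warm-up: starts 17:45 at or after Chamber Overdub ends 08:10 → clear.
Chamber Overdub overlaps Dress Block.

No — it overlaps Dress Block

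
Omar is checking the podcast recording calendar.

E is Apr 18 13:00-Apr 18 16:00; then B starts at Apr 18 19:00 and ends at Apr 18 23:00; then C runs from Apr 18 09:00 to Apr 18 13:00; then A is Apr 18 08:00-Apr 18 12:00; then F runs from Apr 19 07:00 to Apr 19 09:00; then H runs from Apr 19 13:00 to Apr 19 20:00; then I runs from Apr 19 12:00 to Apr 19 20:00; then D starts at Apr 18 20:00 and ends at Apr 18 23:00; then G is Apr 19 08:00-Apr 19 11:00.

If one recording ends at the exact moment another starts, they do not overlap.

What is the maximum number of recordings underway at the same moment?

2

Walk through starts and ends in time order (an end at T is processed before a start at T):
Apr 18 08:00 start A → 1
Apr 18 09:00 start C → 2
Apr 18 12:00 end A → 1
Apr 18 13:00 end C → 0
Apr 18 13:00 start E → 1
Apr 18 16:00 end E → 0
Apr 18 19:00 start B → 1
Apr 18 20:00 start D → 2
Apr 18 23:00 end B → 1
Apr 18 23:00 end D → 0
Apr 19 07:00 start F → 1
Apr 19 08:00 start G → 2
Apr 19 09:00 end F → 1
Apr 19 11:00 end G → 0
Apr 19 12:00 start I → 1
Apr 19 13:00 start H → 2
Apr 19 20:00 end H → 1
Apr 19 20:00 end I → 0
Peak is 2, at Apr 18 09:00 (A, C).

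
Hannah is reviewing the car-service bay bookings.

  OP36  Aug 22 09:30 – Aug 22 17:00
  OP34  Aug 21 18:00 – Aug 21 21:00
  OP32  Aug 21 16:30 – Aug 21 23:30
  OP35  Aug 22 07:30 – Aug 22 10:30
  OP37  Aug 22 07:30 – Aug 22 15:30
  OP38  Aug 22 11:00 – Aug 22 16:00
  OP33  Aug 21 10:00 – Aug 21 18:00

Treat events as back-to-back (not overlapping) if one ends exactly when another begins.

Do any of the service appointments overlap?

Sorted by start: OP33, OP32, OP34, OP35, OP37, OP36, OP38.
OP32 starts before OP33 ends → OP33 and OP32 overlap.
That's a conflict, so the schedule is not conflict-free.

Yes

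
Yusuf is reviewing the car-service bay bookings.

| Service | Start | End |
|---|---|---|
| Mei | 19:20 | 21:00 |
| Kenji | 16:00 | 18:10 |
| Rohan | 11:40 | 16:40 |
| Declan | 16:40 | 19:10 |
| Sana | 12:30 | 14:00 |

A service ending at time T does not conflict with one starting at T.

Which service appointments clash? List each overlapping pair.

Check each pair: they overlap iff neither finishes before the other starts.
Sorted by start: Rohan, Sana, Kenji, Declan, Mei.
Sana starts before Rohan ends → Rohan and Sana overlap.
Kenji starts before Rohan ends → Rohan and Kenji overlap.
Declan starts exactly when Rohan ends (back-to-back, no overlap), so nothing later overlaps Rohan either.
Kenji starts after Sana ends, so nothing later overlaps Sana either.
Declan starts before Kenji ends → Kenji and Declan overlap.
Mei starts after Kenji ends.
Mei starts after Declan ends.

Declan & Kenji, Kenji & Rohan, Rohan & Sana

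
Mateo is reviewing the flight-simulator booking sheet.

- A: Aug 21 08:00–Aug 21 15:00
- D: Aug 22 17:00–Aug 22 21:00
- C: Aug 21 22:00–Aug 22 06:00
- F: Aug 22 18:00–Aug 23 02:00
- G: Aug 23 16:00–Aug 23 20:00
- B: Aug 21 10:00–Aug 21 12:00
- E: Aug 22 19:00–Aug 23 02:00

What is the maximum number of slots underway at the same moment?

Walk through starts and ends in time order (an end at T is processed before a start at T):
Aug 21 08:00 start A → 1
Aug 21 10:00 start B → 2
Aug 21 12:00 end B → 1
Aug 21 15:00 end A → 0
Aug 21 22:00 start C → 1
Aug 22 06:00 end C → 0
Aug 22 17:00 start D → 1
Aug 22 18:00 start F → 2
Aug 22 19:00 start E → 3
Aug 22 21:00 end D → 2
Aug 23 02:00 end E → 1
Aug 23 02:00 end F → 0
Aug 23 16:00 start G → 1
Aug 23 20:00 end G → 0
Peak is 3, at Aug 22 19:00 (D, E, F).

3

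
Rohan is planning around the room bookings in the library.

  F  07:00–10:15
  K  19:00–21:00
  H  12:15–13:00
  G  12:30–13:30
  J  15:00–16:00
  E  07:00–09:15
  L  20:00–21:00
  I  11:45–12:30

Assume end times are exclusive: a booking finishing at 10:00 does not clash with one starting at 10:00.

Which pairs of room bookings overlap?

E & F, G & H, H & I, K & L

Two intervals overlap when each starts before the other ends.
Sorted by start: E, F, I, H, G, J, K, L.
F starts before E ends → E and F overlap.
I starts after E ends, so E has no further overlaps.
I starts after F ends, so F has no further overlaps.
H starts before I ends → I and H overlap.
G starts exactly when I ends (back-to-back, no overlap), so I has no further overlaps.
G starts before H ends → H and G overlap.
J starts after H ends, so H has no further overlaps.
J starts after G ends, so G has no further overlaps.
K starts after J ends, so J has no further overlaps.
L starts before K ends → K and L overlap.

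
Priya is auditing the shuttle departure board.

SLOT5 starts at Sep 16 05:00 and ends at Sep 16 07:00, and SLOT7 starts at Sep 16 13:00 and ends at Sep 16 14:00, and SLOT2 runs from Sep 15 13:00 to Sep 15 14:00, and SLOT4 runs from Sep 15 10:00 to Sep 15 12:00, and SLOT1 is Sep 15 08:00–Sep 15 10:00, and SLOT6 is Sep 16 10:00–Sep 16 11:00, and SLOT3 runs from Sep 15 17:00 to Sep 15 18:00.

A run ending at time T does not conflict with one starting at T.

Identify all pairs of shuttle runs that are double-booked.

Two intervals overlap when each starts before the other ends.
Sorted by start: SLOT1, SLOT4, SLOT2, SLOT3, SLOT5, SLOT6, SLOT7.
SLOT4 starts exactly when SLOT1 ends (back-to-back, no overlap), so SLOT1 has no further overlaps.
SLOT2 starts after SLOT4 ends, so SLOT4 has no further overlaps.
SLOT3 starts after SLOT2 ends, so SLOT2 has no further overlaps.
SLOT5 starts after SLOT3 ends, so SLOT3 has no further overlaps.
SLOT6 starts after SLOT5 ends, so SLOT5 has no further overlaps.
SLOT7 starts after SLOT6 ends.

none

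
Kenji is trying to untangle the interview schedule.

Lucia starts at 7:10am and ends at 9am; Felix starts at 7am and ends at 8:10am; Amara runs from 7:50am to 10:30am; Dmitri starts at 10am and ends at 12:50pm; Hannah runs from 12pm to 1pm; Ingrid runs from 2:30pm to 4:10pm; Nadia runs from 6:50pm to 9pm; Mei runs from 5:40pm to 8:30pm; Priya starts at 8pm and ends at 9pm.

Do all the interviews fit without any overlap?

Sorted by start: Felix, Lucia, Amara, Dmitri, Hannah, Ingrid, Mei, Nadia, Priya.
Lucia starts before Felix ends → Felix and Lucia overlap.
That's a conflict, so the schedule is not conflict-free.

No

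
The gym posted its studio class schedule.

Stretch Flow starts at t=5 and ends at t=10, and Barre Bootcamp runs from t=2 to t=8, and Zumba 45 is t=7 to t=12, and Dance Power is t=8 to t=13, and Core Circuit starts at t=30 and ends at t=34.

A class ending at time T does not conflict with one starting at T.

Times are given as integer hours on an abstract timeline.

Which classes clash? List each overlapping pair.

Barre Bootcamp & Stretch Flow, Barre Bootcamp & Zumba 45, Dance Power & Stretch Flow, Dance Power & Zumba 45, Stretch Flow & Zumba 45

Two intervals overlap when each starts before the other ends.
Sorted by start: Barre Bootcamp, Stretch Flow, Zumba 45, Dance Power, Core Circuit.
Stretch Flow starts before Barre Bootcamp ends → Barre Bootcamp and Stretch Flow overlap.
Zumba 45 starts before Barre Bootcamp ends → Barre Bootcamp and Zumba 45 overlap.
Dance Power starts exactly when Barre Bootcamp ends (back-to-back, no overlap) — done with Barre Bootcamp.
Zumba 45 starts before Stretch Flow ends → Stretch Flow and Zumba 45 overlap.
Dance Power starts before Stretch Flow ends → Stretch Flow and Dance Power overlap.
Core Circuit starts after Stretch Flow ends.
Dance Power starts before Zumba 45 ends → Zumba 45 and Dance Power overlap.
Core Circuit starts after Zumba 45 ends.
Core Circuit starts after Dance Power ends.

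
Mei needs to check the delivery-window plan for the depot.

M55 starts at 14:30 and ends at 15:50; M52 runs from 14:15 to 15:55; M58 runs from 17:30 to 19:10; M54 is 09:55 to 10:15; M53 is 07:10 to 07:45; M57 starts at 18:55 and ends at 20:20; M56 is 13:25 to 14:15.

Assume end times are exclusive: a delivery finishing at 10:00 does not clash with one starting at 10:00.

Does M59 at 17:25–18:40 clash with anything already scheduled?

Yes — it overlaps M58

M53: ends 07:45 at or before M59 starts 17:25 → clear.
M54: ends 10:15 at or before M59 starts 17:25 → clear.
M56: ends 14:15 at or before M59 starts 17:25 → clear.
M52: ends 15:55 at or before M59 starts 17:25 → clear.
M55: ends 15:50 at or before M59 starts 17:25 → clear.
M58: starts 17:30 before M59 ends 18:40, and ends 19:10 after M59 starts 17:25 → overlap.
M57: starts 18:55 at or after M59 ends 18:40 → clear.
M59 overlaps M58.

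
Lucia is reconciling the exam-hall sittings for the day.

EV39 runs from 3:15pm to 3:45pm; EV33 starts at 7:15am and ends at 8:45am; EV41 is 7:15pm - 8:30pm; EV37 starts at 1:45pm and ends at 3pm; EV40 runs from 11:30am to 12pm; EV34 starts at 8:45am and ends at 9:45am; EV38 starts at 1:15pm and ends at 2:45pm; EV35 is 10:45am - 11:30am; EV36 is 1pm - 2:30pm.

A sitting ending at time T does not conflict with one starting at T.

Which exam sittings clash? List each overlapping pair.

EV36 & EV37, EV36 & EV38, EV37 & EV38

Sorted by start: EV33, EV34, EV35, EV40, EV36, EV38, EV37, EV39, EV41.
EV34 starts exactly when EV33 ends (back-to-back, no overlap) — done with EV33.
EV35 starts after EV34 ends — done with EV34.
EV40 starts exactly when EV35 ends (back-to-back, no overlap) — done with EV35.
EV36 starts after EV40 ends — done with EV40.
EV38 starts before EV36 ends → EV36 and EV38 overlap.
EV37 starts before EV36 ends → EV36 and EV37 overlap.
EV39 starts after EV36 ends — done with EV36.
EV37 starts before EV38 ends → EV38 and EV37 overlap.
EV39 starts after EV38 ends — done with EV38.
EV39 starts after EV37 ends — done with EV37.
EV41 starts after EV39 ends.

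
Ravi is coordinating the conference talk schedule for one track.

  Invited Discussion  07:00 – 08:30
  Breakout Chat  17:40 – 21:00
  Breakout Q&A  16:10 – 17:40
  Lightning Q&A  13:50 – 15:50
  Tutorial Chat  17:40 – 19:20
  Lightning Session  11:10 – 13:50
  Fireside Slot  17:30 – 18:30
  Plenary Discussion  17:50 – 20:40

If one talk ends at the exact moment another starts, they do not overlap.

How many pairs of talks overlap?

Sorted by start: Invited Discussion, Lightning Session, Lightning Q&A, Breakout Q&A, Fireside Slot, Tutorial Chat, Breakout Chat, Plenary Discussion.
Lightning Session starts after Invited Discussion ends, so nothing later overlaps Invited Discussion either.
Lightning Q&A starts exactly when Lightning Session ends (back-to-back, no overlap), so nothing later overlaps Lightning Session either.
Breakout Q&A starts after Lightning Q&A ends, so nothing later overlaps Lightning Q&A either.
Fireside Slot starts before Breakout Q&A ends → Breakout Q&A and Fireside Slot overlap.
Tutorial Chat starts exactly when Breakout Q&A ends (back-to-back, no overlap), so nothing later overlaps Breakout Q&A either.
Tutorial Chat starts before Fireside Slot ends → Fireside Slot and Tutorial Chat overlap.
Breakout Chat starts before Fireside Slot ends → Fireside Slot and Breakout Chat overlap.
Plenary Discussion starts before Fireside Slot ends → Fireside Slot and Plenary Discussion overlap.
Breakout Chat starts before Tutorial Chat ends → Tutorial Chat and Breakout Chat overlap.
Plenary Discussion starts before Tutorial Chat ends → Tutorial Chat and Plenary Discussion overlap.
Plenary Discussion starts before Breakout Chat ends → Breakout Chat and Plenary Discussion overlap.
Overlapping pairs: Breakout Chat & Fireside Slot, Breakout Chat & Plenary Discussion, Breakout Chat & Tutorial Chat, Breakout Q&A & Fireside Slot, Fireside Slot & Plenary Discussion, Fireside Slot & Tutorial Chat, Plenary Discussion & Tutorial Chat — 7 in total.

7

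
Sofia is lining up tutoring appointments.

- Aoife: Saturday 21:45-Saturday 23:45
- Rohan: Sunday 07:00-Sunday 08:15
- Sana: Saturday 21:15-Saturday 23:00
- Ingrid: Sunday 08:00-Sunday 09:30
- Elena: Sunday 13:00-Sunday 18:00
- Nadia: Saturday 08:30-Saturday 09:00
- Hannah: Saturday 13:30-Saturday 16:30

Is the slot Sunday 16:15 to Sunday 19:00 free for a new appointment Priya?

Nadia: ends Saturday 09:00 at or before Priya starts Sunday 16:15 → clear.
Hannah: ends Saturday 16:30 at or before Priya starts Sunday 16:15 → clear.
Sana: ends Saturday 23:00 at or before Priya starts Sunday 16:15 → clear.
Aoife: ends Saturday 23:45 at or before Priya starts Sunday 16:15 → clear.
Rohan: ends Sunday 08:15 at or before Priya starts Sunday 16:15 → clear.
Ingrid: ends Sunday 09:30 at or before Priya starts Sunday 16:15 → clear.
Elena: starts Sunday 13:00 before Priya ends Sunday 19:00, and ends Sunday 18:00 after Priya starts Sunday 16:15 → overlap.
Priya overlaps Elena.

No — it overlaps Elena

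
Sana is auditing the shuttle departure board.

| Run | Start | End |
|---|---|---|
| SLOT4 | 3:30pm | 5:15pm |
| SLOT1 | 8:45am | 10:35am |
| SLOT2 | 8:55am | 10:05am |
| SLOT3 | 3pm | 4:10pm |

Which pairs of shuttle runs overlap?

SLOT1 & SLOT2, SLOT3 & SLOT4

Sorted by start: SLOT1, SLOT2, SLOT3, SLOT4.
SLOT2 starts before SLOT1 ends → SLOT1 and SLOT2 overlap.
SLOT3 starts after SLOT1 ends; SLOT1 is clear from here.
SLOT3 starts after SLOT2 ends; SLOT2 is clear from here.
SLOT4 starts before SLOT3 ends → SLOT3 and SLOT4 overlap.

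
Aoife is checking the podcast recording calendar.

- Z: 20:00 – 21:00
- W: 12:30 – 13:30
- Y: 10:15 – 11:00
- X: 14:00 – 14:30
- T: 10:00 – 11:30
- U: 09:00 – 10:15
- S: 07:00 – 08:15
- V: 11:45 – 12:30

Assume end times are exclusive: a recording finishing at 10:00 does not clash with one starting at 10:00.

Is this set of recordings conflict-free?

No

Sorted by start: S, U, T, Y, V, W, X, Z.
U starts after S ends, so S has no further overlaps.
T starts before U ends → U and T overlap.
That's a conflict, so the schedule is not conflict-free.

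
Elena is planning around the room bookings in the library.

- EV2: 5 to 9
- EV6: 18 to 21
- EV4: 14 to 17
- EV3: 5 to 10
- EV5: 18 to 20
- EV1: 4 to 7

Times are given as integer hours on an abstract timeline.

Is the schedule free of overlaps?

Sorted by start: EV1, EV2, EV3, EV4, EV5, EV6.
EV2 starts before EV1 ends → EV1 and EV2 overlap.
That's a conflict, so the schedule is not conflict-free.

No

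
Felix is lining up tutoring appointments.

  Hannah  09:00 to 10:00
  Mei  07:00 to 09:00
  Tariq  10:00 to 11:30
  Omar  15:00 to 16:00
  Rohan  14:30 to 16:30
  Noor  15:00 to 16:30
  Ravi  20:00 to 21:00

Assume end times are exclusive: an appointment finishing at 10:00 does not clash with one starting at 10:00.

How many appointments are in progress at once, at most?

3

Sweep the timeline, counting +1 at each start and −1 at each end (ends before starts at a tie):
07:00 start Mei → 1
09:00 end Mei → 0
09:00 start Hannah → 1
10:00 end Hannah → 0
10:00 start Tariq → 1
11:30 end Tariq → 0
14:30 start Rohan → 1
15:00 start Noor → 2
15:00 start Omar → 3
16:00 end Omar → 2
16:30 end Noor → 1
16:30 end Rohan → 0
20:00 start Ravi → 1
21:00 end Ravi → 0
Peak is 3, at 15:00 (Noor, Omar, Rohan).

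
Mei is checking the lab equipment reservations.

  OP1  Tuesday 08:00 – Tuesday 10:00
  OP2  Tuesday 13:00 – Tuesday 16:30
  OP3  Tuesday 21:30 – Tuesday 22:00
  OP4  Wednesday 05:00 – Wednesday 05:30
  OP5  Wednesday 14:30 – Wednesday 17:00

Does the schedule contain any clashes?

Two intervals overlap when each starts before the other ends.
Sorted by start: OP1, OP2, OP3, OP4, OP5.
OP2 starts after OP1 ends — done with OP1.
OP3 starts after OP2 ends — done with OP2.
OP4 starts after OP3 ends — done with OP3.
OP5 starts after OP4 ends.
Every pair is clear; the schedule has no overlaps.

No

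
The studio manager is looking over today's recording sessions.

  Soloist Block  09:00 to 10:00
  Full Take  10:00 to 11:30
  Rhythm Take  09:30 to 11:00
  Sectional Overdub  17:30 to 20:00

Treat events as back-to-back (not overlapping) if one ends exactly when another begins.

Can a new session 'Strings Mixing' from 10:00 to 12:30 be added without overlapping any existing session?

No — it overlaps Full Take, Rhythm Take

Soloist Block: ends 10:00 at or before Strings Mixing starts 10:00 → clear.
Rhythm Take: starts 09:30 before Strings Mixing ends 12:30, and ends 11:00 after Strings Mixing starts 10:00 → overlap.
Full Take: starts 10:00 before Strings Mixing ends 12:30, and ends 11:30 after Strings Mixing starts 10:00 → overlap.
Sectional Overdub: starts 17:30 at or after Strings Mixing ends 12:30 → clear.
Strings Mixing overlaps Rhythm Take, Full Take.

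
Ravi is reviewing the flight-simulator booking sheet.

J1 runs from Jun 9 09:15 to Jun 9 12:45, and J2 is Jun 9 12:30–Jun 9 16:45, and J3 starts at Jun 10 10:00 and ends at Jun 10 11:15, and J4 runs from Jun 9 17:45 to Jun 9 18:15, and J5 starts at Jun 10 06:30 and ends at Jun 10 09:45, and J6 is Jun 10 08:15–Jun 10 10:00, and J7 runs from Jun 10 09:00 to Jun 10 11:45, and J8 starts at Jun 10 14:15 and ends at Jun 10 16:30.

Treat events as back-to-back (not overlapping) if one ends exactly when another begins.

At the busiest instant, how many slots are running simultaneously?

3

Walk through starts and ends in time order (an end at T is processed before a start at T):
Jun 9 09:15 start J1 → 1
Jun 9 12:30 start J2 → 2
Jun 9 12:45 end J1 → 1
Jun 9 16:45 end J2 → 0
Jun 9 17:45 start J4 → 1
Jun 9 18:15 end J4 → 0
Jun 10 06:30 start J5 → 1
Jun 10 08:15 start J6 → 2
Jun 10 09:00 start J7 → 3
Jun 10 09:45 end J5 → 2
Jun 10 10:00 end J6 → 1
Jun 10 10:00 start J3 → 2
Jun 10 11:15 end J3 → 1
Jun 10 11:45 end J7 → 0
Jun 10 14:15 start J8 → 1
Jun 10 16:30 end J8 → 0
Peak is 3, at Jun 10 09:00 (J5, J6, J7).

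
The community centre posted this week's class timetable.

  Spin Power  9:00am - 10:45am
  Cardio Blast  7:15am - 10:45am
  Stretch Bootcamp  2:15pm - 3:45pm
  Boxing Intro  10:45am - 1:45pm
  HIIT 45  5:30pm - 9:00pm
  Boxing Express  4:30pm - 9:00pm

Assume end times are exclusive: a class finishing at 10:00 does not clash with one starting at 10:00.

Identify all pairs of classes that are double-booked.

Boxing Express & HIIT 45, Cardio Blast & Spin Power

Two intervals overlap when each starts before the other ends.
Sorted by start: Cardio Blast, Spin Power, Boxing Intro, Stretch Bootcamp, Boxing Express, HIIT 45.
Spin Power starts before Cardio Blast ends → Cardio Blast and Spin Power overlap.
Boxing Intro starts exactly when Cardio Blast ends (back-to-back, no overlap) — done with Cardio Blast.
Boxing Intro starts exactly when Spin Power ends (back-to-back, no overlap) — done with Spin Power.
Stretch Bootcamp starts after Boxing Intro ends — done with Boxing Intro.
Boxing Express starts after Stretch Bootcamp ends — done with Stretch Bootcamp.
HIIT 45 starts before Boxing Express ends → Boxing Express and HIIT 45 overlap.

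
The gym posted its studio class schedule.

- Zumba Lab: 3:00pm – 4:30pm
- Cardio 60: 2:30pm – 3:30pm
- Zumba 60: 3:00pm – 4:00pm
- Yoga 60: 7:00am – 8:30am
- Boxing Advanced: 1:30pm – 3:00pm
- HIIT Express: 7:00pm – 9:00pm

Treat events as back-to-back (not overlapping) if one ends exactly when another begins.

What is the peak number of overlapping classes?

Sort all start/end points and keep a running count:
7:00am start Yoga 60 → 1
8:30am end Yoga 60 → 0
1:30pm start Boxing Advanced → 1
2:30pm start Cardio 60 → 2
3:00pm end Boxing Advanced → 1
3:00pm start Zumba 60 → 2
3:00pm start Zumba Lab → 3
3:30pm end Cardio 60 → 2
4:00pm end Zumba 60 → 1
4:30pm end Zumba Lab → 0
7:00pm start HIIT Express → 1
9:00pm end HIIT Express → 0
Peak is 3, at 3:00pm (Cardio 60, Zumba 60, Zumba Lab).

3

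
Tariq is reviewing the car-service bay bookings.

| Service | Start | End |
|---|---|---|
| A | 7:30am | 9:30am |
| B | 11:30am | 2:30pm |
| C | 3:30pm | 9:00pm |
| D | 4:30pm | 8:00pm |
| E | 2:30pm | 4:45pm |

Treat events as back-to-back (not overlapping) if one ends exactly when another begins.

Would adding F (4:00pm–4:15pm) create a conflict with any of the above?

Yes — it overlaps C, E

A: ends 9:30am at or before F starts 4:00pm → clear.
B: ends 2:30pm at or before F starts 4:00pm → clear.
E: starts 2:30pm before F ends 4:15pm, and ends 4:45pm after F starts 4:00pm → overlap.
C: starts 3:30pm before F ends 4:15pm, and ends 9:00pm after F starts 4:00pm → overlap.
D: starts 4:30pm at or after F ends 4:15pm → clear.
F overlaps C, E.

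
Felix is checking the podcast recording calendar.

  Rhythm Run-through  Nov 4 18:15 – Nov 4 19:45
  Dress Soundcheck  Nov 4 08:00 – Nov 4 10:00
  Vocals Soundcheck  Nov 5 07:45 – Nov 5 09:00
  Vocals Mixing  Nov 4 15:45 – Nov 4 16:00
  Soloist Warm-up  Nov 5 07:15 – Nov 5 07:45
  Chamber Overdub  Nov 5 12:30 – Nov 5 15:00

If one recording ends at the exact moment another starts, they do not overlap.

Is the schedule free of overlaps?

Two intervals overlap when each starts before the other ends.
Sorted by start: Dress Soundcheck, Vocals Mixing, Rhythm Run-through, Soloist Warm-up, Vocals Soundcheck, Chamber Overdub.
Vocals Mixing starts after Dress Soundcheck ends; Dress Soundcheck is clear from here.
Rhythm Run-through starts after Vocals Mixing ends; Vocals Mixing is clear from here.
Soloist Warm-up starts after Rhythm Run-through ends; Rhythm Run-through is clear from here.
Vocals Soundcheck starts exactly when Soloist Warm-up ends (back-to-back, no overlap); Soloist Warm-up is clear from here.
Chamber Overdub starts after Vocals Soundcheck ends.
Every pair is clear; the schedule has no overlaps.

Yes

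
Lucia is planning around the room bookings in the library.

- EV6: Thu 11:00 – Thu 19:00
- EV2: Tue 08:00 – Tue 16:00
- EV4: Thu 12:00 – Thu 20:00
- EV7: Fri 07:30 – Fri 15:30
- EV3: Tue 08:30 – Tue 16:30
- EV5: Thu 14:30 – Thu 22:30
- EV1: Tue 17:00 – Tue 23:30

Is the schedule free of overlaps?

No

Check each pair: they overlap iff neither finishes before the other starts.
Sorted by start: EV2, EV3, EV1, EV6, EV4, EV5, EV7.
EV3 starts before EV2 ends → EV2 and EV3 overlap.
That's a conflict, so the schedule is not conflict-free.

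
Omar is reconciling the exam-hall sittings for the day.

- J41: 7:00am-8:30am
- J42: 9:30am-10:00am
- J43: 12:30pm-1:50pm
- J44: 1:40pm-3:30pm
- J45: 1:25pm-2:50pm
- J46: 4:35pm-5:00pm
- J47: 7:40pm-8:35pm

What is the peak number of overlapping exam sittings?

3

Sweep the timeline, counting +1 at each start and −1 at each end (ends before starts at a tie):
7:00am start J41 → 1
8:30am end J41 → 0
9:30am start J42 → 1
10:00am end J42 → 0
12:30pm start J43 → 1
1:25pm start J45 → 2
1:40pm start J44 → 3
1:50pm end J43 → 2
2:50pm end J45 → 1
3:30pm end J44 → 0
4:35pm start J46 → 1
5:00pm end J46 → 0
7:40pm start J47 → 1
8:35pm end J47 → 0
Peak is 3, at 1:40pm (J43, J44, J45).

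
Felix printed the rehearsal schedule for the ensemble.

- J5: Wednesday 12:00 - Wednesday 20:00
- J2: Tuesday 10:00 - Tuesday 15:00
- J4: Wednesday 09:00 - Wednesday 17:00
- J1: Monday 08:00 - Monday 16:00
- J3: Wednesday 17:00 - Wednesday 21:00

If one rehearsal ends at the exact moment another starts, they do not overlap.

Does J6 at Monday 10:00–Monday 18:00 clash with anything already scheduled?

Yes — it overlaps J1

J1: starts Monday 08:00 before J6 ends Monday 18:00, and ends Monday 16:00 after J6 starts Monday 10:00 → overlap.
J2: starts Tuesday 10:00 at or after J6 ends Monday 18:00 → clear.
J4: starts Wednesday 09:00 at or after J6 ends Monday 18:00 → clear.
J5: starts Wednesday 12:00 at or after J6 ends Monday 18:00 → clear.
J3: starts Wednesday 17:00 at or after J6 ends Monday 18:00 → clear.
J6 overlaps J1.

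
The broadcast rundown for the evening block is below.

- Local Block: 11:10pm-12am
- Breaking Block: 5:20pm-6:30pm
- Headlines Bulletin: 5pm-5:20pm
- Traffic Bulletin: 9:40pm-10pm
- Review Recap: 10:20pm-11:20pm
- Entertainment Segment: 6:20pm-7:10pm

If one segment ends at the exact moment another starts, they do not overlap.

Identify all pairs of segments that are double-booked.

Breaking Block & Entertainment Segment, Local Block & Review Recap

Two intervals overlap when each starts before the other ends.
Sorted by start: Headlines Bulletin, Breaking Block, Entertainment Segment, Traffic Bulletin, Review Recap, Local Block.
Breaking Block starts exactly when Headlines Bulletin ends (back-to-back, no overlap); Headlines Bulletin is clear from here.
Entertainment Segment starts before Breaking Block ends → Breaking Block and Entertainment Segment overlap.
Traffic Bulletin starts after Breaking Block ends; Breaking Block is clear from here.
Traffic Bulletin starts after Entertainment Segment ends; Entertainment Segment is clear from here.
Review Recap starts after Traffic Bulletin ends; Traffic Bulletin is clear from here.
Local Block starts before Review Recap ends → Review Recap and Local Block overlap.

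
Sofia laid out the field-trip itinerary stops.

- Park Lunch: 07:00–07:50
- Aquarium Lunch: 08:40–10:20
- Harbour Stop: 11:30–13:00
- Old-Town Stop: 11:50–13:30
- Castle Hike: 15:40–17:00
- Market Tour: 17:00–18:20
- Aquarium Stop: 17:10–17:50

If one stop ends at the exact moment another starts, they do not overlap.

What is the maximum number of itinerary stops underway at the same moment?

Sort all start/end points and keep a running count:
07:00 start Park Lunch → 1
07:50 end Park Lunch → 0
08:40 start Aquarium Lunch → 1
10:20 end Aquarium Lunch → 0
11:30 start Harbour Stop → 1
11:50 start Old-Town Stop → 2
13:00 end Harbour Stop → 1
13:30 end Old-Town Stop → 0
15:40 start Castle Hike → 1
17:00 end Castle Hike → 0
17:00 start Market Tour → 1
17:10 start Aquarium Stop → 2
17:50 end Aquarium Stop → 1
18:20 end Market Tour → 0
Peak is 2, at 11:50 (Harbour Stop, Old-Town Stop).

2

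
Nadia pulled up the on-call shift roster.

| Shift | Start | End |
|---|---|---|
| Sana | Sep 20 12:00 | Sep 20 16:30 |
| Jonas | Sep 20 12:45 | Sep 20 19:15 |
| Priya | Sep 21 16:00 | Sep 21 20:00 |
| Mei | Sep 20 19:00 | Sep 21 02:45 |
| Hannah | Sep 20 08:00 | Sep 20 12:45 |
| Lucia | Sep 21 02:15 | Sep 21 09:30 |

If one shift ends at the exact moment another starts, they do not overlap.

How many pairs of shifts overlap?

Two intervals overlap when each starts before the other ends.
Sorted by start: Hannah, Sana, Jonas, Mei, Lucia, Priya.
Sana starts before Hannah ends → Hannah and Sana overlap.
Jonas starts exactly when Hannah ends (back-to-back, no overlap) — done with Hannah.
Jonas starts before Sana ends → Sana and Jonas overlap.
Mei starts after Sana ends — done with Sana.
Mei starts before Jonas ends → Jonas and Mei overlap.
Lucia starts after Jonas ends — done with Jonas.
Lucia starts before Mei ends → Mei and Lucia overlap.
Priya starts after Mei ends.
Priya starts after Lucia ends.
Overlapping pairs: Hannah & Sana, Jonas & Mei, Jonas & Sana, Lucia & Mei — 4 in total.

4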